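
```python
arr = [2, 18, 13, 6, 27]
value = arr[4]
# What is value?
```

Trace:
`arr = [2, 18, 13, 6, 27]` → arr = [2, 18, 13, 6, 27]
`value = arr[4]` → value = 27
So value = 27

Answer: 27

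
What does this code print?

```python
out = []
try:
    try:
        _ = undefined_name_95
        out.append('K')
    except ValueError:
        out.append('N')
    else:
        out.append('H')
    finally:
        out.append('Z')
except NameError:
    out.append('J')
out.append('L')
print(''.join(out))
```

Execution trace: 'Z' (finally) → 'J' (outer except NameError) → 'L' (after the try/except). Output: ZJL

Answer: ZJL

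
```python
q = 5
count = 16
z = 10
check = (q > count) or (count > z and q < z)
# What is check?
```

Trace:
`q = 5` → q = 5
`count = 16` → count = 16
`z = 10` → z = 10
`check = (q > count) or (count > z and q < z)` → check = True
So check = True

Answer: True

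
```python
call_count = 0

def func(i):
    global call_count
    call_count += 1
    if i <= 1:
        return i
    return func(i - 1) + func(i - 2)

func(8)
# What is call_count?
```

Calls(i) = 1 + Calls(i-1) + Calls(i-2); Calls(0)=Calls(1)=1. For i=8 this gives 67.

Answer: 67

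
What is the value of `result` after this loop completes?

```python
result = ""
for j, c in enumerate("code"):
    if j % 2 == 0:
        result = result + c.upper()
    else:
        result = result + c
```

Uppercase even positions in 'code'
`result` takes the values: "" → "C" → "Co" → "CoD" → "CoDe"

Answer: "CoDe"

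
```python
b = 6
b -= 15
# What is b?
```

Trace:
`b = 6` → b = 6
`b -= 15` → b = -9
So b = -9

Answer: -9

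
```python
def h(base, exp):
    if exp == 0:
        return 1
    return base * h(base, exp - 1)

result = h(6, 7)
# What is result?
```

h(6, 7) = 6 * 6 * 6 * 6 * 6 * 6 * 6 = 279936

Answer: 279936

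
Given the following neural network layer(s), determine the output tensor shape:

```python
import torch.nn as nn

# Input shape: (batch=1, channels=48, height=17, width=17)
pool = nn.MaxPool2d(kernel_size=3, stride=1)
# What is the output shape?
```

Input: (1, 48, 17, 17) -> Output: (1, 48, 15, 15)

Answer: (1, 48, 15, 15)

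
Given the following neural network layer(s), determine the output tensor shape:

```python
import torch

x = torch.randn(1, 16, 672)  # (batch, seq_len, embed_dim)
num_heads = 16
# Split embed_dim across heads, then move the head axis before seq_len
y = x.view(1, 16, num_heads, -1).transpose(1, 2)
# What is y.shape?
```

Input: (1, 16, 672) -> head_dim = 672 // 16 = 42; after view: (1, 16, 16, 42) -> after transpose(1, 2): (1, 16, 16, 42) -> Output: (1, 16, 16, 42)

Answer: (1, 16, 16, 42)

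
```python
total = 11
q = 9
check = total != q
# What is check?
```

Trace:
`total = 11` → total = 11
`q = 9` → q = 9
`check = total != q` → check = True
So check = True

Answer: True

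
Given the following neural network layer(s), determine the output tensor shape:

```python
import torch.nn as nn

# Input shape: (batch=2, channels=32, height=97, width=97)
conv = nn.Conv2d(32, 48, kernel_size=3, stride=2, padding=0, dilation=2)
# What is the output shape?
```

Input: (2, 32, 97, 97) -> Output: (2, 48, 47, 47)

Answer: (2, 48, 47, 47)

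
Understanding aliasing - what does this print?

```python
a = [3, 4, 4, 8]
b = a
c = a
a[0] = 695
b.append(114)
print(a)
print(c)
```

Key concept: multiple aliases.
Step by step:
`a = [3, 4, 4, 8]` → a = [3, 4, 4, 8]
`b = a` → b = [3, 4, 4, 8] (same object as a)
`c = a` → c = [3, 4, 4, 8] (same object as a, b)
`a[0] = 695` → a = [695, 4, 4, 8] (same object as b, c); b = [695, 4, 4, 8] (same object as a, c); c = [695, 4, 4, 8] (same object as a, b)
`b.append(114)` → a = [695, 4, 4, 8, 114] (same object as b, c); b = [695, 4, 4, 8, 114] (same object as a, c); c = [695, 4, 4, 8, 114] (same object as a, b)
`print(a)` → prints [695, 4, 4, 8, 114]
`print(c)` → prints [695, 4, 4, 8, 114]

Answer:
[695, 4, 4, 8, 114]
[695, 4, 4, 8, 114]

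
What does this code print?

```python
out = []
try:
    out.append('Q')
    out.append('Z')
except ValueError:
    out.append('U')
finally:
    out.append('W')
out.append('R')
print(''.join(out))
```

Execution trace: 'Q' (try body) → 'Z' (try body, no exception) → 'W' (finally) → 'R' (after the try/except). Output: QZWR

Answer: QZWR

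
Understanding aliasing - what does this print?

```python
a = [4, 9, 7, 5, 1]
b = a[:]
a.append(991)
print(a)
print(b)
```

Key concept: slice [:] creates copy.
Step by step:
`a = [4, 9, 7, 5, 1]` → a = [4, 9, 7, 5, 1]
`b = a[:]` → b = [4, 9, 7, 5, 1]
`a.append(991)` → a = [4, 9, 7, 5, 1, 991]
`print(a)` → prints [4, 9, 7, 5, 1, 991]
`print(b)` → prints [4, 9, 7, 5, 1]

Answer:
[4, 9, 7, 5, 1, 991]
[4, 9, 7, 5, 1]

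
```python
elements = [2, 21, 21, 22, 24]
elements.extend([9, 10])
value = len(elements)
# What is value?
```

Trace:
`elements = [2, 21, 21, 22, 24]` → elements = [2, 21, 21, 22, 24]
`elements.extend([9, 10])` → elements = [2, 21, 21, 22, 24, 9, 10]
`value = len(elements)` → value = 7
So value = 7

Answer: 7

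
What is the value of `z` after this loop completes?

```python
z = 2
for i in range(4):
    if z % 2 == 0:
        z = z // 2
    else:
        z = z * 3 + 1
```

Collatz-style transformation from 2
`z` takes the values: 2 → 1 → 4 → 2 → 1

Answer: 1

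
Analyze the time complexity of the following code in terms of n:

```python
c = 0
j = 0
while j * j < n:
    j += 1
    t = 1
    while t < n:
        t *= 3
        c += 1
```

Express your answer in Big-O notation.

Each loop level contributes: √n × log n. Multiplying the contributions gives O(√n log n).

Answer: O(√n log n)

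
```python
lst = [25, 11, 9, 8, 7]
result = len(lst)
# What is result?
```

Trace:
`lst = [25, 11, 9, 8, 7]` → lst = [25, 11, 9, 8, 7]
`result = len(lst)` → result = 5
So result = 5

Answer: 5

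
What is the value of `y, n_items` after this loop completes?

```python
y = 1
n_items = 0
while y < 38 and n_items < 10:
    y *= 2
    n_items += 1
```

Double until >= 38 or 10 iterations
`y, n_items` takes the values: (1, 0) → (2, 0) → (2, 1) → (4, 1) → (4, 2) → (8, 2) → (8, 3) → (16, 3) → (16, 4) → (32, 4) → (32, 5) → (64, 5) → (64, 6)

Answer: 64, 6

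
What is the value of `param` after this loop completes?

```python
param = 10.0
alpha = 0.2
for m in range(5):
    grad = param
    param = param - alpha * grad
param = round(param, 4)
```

Gradient descent: w = 10.0 * (1 - 0.2)^5
`param` takes the values: 10.0 → 8.0 → 6.4 → 5.12 → 4.096 → 3.2768

Answer: 3.2768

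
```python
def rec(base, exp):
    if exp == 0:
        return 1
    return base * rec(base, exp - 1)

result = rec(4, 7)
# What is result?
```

rec(4, 7) = 4 * 4 * 4 * 4 * 4 * 4 * 4 = 16384

Answer: 16384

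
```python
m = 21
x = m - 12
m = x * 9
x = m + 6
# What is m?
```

Trace:
`m = 21` → m = 21
`x = m - 12` → x = 9
`m = x * 9` → m = 81
`x = m + 6` → x = 87
So m = 81

Answer: 81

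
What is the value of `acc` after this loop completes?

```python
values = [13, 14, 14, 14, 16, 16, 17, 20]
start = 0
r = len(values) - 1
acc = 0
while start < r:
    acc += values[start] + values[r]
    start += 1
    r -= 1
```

Sum of pairs from ends
`acc` takes the values: 0 → 33 → 64 → 94 → 124

Answer: 124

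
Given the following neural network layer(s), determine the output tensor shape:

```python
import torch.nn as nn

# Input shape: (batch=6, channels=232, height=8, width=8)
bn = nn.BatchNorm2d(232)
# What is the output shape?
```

Input: (6, 232, 8, 8) -> Output: (6, 232, 8, 8)

Answer: (6, 232, 8, 8)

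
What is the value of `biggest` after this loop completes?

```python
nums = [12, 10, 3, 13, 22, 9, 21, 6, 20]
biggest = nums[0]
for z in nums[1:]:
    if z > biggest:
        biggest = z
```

Maximum of [12, 10, 3, 13, 22, 9, 21, 6, 20]
`biggest` takes the values: 12 → 13 → 22

Answer: 22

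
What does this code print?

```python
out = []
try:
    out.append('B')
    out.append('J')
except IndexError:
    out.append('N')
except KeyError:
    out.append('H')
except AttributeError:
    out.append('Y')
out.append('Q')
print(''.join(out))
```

Execution trace: 'B' (try body) → 'J' (try body, no exception) → 'Q' (after the try/except). Output: BJQ

Answer: BJQ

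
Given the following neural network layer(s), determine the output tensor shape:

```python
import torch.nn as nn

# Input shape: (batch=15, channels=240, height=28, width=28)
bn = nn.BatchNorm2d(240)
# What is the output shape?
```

Input: (15, 240, 28, 28) -> Output: (15, 240, 28, 28)

Answer: (15, 240, 28, 28)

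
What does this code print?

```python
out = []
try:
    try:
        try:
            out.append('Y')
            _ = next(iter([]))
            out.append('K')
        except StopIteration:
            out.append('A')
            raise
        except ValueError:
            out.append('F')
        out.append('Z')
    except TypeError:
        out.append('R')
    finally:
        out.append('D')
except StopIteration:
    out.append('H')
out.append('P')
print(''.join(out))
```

Execution trace: 'Y' (inner try body) → 'A' (inner except StopIteration) → 'D' (finally) → 'H' (outer except StopIteration) → 'P' (after the try/except). Output: YADHP

Answer: YADHP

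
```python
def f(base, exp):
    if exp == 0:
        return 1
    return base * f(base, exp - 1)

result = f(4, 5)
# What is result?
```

f(4, 5) = 4 * 4 * 4 * 4 * 4 = 1024

Answer: 1024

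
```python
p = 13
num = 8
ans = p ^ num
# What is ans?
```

Trace:
`p = 13` → p = 13
`num = 8` → num = 8
`ans = p ^ num` → ans = 5
So ans = 5

Answer: 5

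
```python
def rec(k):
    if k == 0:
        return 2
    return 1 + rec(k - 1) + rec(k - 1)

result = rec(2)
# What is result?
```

rec(k) = 1 + 2·rec(k-1), rec(0)=2. Closed form: (2+1)·2^2 - 1 = 11.

Answer: 11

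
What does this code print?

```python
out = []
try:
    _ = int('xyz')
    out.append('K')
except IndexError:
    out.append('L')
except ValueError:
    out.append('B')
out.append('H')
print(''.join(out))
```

Execution trace: 'B' (except ValueError) → 'H' (after the try/except). Output: BH

Answer: BH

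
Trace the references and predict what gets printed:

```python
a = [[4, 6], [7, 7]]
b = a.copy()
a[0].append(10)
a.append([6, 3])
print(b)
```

Key concept: shallow copy with nested lists.
Step by step:
`a = [[4, 6], [7, 7]]` → a = [[4, 6], [7, 7]]
`b = a.copy()` → b = [[4, 6], [7, 7]]
`a[0].append(10)` → a = [[4, 6, 10], [7, 7]]; b = [[4, 6, 10], [7, 7]]
`a.append([6, 3])` → a = [[4, 6, 10], [7, 7], [6, 3]]
`print(b)` → prints [[4, 6, 10], [7, 7]]

Answer: [[4, 6, 10], [7, 7]]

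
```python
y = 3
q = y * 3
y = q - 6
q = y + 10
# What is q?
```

Trace:
`y = 3` → y = 3
`q = y * 3` → q = 9
`y = q - 6` → y = 3
`q = y + 10` → q = 13
So q = 13

Answer: 13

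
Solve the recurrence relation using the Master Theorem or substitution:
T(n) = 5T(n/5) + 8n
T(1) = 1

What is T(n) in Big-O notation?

By Master Theorem: a=5, b=5, f(n)=8n. Since log_5(5) = 1 and f(n) = Θ(n^1), Case 2 applies. T(n) = O(n log n).

Answer: O(n log n)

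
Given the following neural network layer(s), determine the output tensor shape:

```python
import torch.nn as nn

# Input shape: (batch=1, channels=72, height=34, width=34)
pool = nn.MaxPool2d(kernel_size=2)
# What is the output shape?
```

Input: (1, 72, 34, 34) -> Output: (1, 72, 17, 17)

Answer: (1, 72, 17, 17)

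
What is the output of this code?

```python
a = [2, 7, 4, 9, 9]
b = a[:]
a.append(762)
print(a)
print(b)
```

Key concept: slice [:] creates copy.
Step by step:
`a = [2, 7, 4, 9, 9]` → a = [2, 7, 4, 9, 9]
`b = a[:]` → b = [2, 7, 4, 9, 9]
`a.append(762)` → a = [2, 7, 4, 9, 9, 762]
`print(a)` → prints [2, 7, 4, 9, 9, 762]
`print(b)` → prints [2, 7, 4, 9, 9]

Answer:
[2, 7, 4, 9, 9, 762]
[2, 7, 4, 9, 9]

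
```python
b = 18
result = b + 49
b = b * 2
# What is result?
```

Trace:
`b = 18` → b = 18
`result = b + 49` → result = 67
`b = b * 2` → b = 36
So result = 67

Answer: 67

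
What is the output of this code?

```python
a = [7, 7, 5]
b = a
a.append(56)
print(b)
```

Key concept: basic list aliasing.
Step by step:
`a = [7, 7, 5]` → a = [7, 7, 5]
`b = a` → b = [7, 7, 5] (same object as a)
`a.append(56)` → a = [7, 7, 5, 56] (same object as b); b = [7, 7, 5, 56] (same object as a)
`print(b)` → prints [7, 7, 5, 56]

Answer: [7, 7, 5, 56]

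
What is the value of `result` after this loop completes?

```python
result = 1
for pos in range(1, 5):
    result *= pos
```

4! = 24
`result` takes the values: 1 → 2 → 6 → 24

Answer: 24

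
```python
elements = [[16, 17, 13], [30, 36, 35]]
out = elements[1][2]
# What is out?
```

Trace:
`elements = [[16, 17, 13], [30, 36, 35]]` → elements = [[16, 17, 13], [30, 36, 35]]
`out = elements[1][2]` → out = 35
So out = 35

Answer: 35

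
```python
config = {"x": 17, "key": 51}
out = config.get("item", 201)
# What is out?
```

Trace:
`config = {"x": 17, "key": 51}` → config = {'x': 17, 'key': 51}
`out = config.get("item", 201)` → out = 201
So out = 201

Answer: 201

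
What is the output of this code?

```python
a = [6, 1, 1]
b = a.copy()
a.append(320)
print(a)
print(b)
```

Key concept: list.copy() creates independent copy.
Step by step:
`a = [6, 1, 1]` → a = [6, 1, 1]
`b = a.copy()` → b = [6, 1, 1]
`a.append(320)` → a = [6, 1, 1, 320]
`print(a)` → prints [6, 1, 1, 320]
`print(b)` → prints [6, 1, 1]

Answer:
[6, 1, 1, 320]
[6, 1, 1]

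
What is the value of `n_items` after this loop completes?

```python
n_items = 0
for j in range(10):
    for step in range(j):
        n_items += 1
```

Triangle number: 0+1+2+...+9
`n_items` takes the values: 0 → 1 → 2 → 3 → 4 → 5 → 6 → 7 → 8 → 9 → 10 → 11 → 12 → 13 → 14 → 15 → 16 → 17 → 18 → 19 → 20 → 21 → 22 → 23 → 24 → 25 → 26 → 27 → 28 → 29 → … → 41 → 42 → 43 → 44 → 45

Answer: 45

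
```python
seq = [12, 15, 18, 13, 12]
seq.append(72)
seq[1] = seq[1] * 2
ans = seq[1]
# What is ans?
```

Trace:
`seq = [12, 15, 18, 13, 12]` → seq = [12, 15, 18, 13, 12]
`seq.append(72)` → seq = [12, 15, 18, 13, 12, 72]
`seq[1] = seq[1] * 2` → seq = [12, 30, 18, 13, 12, 72]
`ans = seq[1]` → ans = 30
So ans = 30

Answer: 30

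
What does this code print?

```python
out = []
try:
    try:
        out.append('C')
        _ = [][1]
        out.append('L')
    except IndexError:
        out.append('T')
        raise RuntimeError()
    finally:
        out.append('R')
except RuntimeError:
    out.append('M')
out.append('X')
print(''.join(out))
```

Execution trace: 'C' (inner try body) → 'T' (inner except IndexError) → 'R' (inner finally) → 'M' (outer except RuntimeError) → 'X' (after the try/except). Output: CTRMX

Answer: CTRMX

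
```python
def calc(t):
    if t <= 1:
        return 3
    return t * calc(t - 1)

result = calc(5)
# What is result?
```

calc(5) = 5 * 4 * 3 * 2 * 3 = 360

Answer: 360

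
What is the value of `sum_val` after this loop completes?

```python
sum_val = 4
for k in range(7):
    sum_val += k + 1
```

Start at 4, add 1 to 7 = 32
`sum_val` takes the values: 4 → 5 → 7 → 10 → 14 → 19 → 25 → 32

Answer: 32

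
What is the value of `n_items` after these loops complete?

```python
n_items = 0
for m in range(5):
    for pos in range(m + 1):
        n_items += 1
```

Triangle: 1 + 2 + ... + 5
`n_items` takes the values: 0 → 1 → 2 → 3 → 4 → 5 → 6 → 7 → 8 → 9 → 10 → 11 → 12 → 13 → 14 → 15

Answer: 15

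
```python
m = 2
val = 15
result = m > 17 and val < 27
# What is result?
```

Trace:
`m = 2` → m = 2
`val = 15` → val = 15
`result = m > 17 and val < 27` → result = False
So result = False

Answer: False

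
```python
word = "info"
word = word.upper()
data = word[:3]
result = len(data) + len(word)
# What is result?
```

Trace:
`word = "info"` → word = 'info'
`word = word.upper()` → word = 'INFO'
`data = word[:3]` → data = 'INF'
`result = len(data) + len(word)` → result = 7
So result = 7

Answer: 7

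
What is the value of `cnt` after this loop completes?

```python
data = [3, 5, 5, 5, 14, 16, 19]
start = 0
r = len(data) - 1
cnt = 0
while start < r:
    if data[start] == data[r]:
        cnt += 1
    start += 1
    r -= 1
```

Count matching pairs from ends
`cnt` takes the values: 0

Answer: 0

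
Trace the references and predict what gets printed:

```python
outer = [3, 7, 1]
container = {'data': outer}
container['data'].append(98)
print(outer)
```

Key concept: dict holds reference to list.
Step by step:
`outer = [3, 7, 1]` → outer = [3, 7, 1]
`container = {'data': outer}` → container = {'data': [3, 7, 1]}
`container['data'].append(98)` → outer = [3, 7, 1, 98]; container = {'data': [3, 7, 1, 98]}
`print(outer)` → prints [3, 7, 1, 98]

Answer: [3, 7, 1, 98]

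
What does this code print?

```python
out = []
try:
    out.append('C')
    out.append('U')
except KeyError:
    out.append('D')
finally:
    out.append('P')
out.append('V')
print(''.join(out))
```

Execution trace: 'C' (try body) → 'U' (try body, no exception) → 'P' (finally) → 'V' (after the try/except). Output: CUPV

Answer: CUPV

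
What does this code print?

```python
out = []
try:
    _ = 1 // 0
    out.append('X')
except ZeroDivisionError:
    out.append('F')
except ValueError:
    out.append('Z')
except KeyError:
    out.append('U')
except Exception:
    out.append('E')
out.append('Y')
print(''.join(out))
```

Execution trace: 'F' (except ZeroDivisionError) → 'Y' (after the try/except). Output: FY

Answer: FY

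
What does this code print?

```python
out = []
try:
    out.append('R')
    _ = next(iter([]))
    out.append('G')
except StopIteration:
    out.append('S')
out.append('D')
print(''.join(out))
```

Execution trace: 'R' (try body) → 'S' (except StopIteration) → 'D' (after the try/except). Output: RSD

Answer: RSD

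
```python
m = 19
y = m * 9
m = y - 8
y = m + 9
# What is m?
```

Trace:
`m = 19` → m = 19
`y = m * 9` → y = 171
`m = y - 8` → m = 163
`y = m + 9` → y = 172
So m = 163

Answer: 163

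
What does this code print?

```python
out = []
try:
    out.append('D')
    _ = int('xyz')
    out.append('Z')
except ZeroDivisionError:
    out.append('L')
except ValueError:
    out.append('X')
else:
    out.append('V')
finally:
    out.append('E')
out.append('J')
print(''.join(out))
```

Execution trace: 'D' (try body) → 'X' (except ValueError) → 'E' (finally) → 'J' (after the try/except). Output: DXEJ

Answer: DXEJ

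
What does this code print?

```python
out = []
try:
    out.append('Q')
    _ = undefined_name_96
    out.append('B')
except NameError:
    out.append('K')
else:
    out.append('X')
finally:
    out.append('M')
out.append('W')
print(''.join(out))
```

Execution trace: 'Q' (try body) → 'K' (except NameError) → 'M' (finally) → 'W' (after the try/except). Output: QKMW

Answer: QKMW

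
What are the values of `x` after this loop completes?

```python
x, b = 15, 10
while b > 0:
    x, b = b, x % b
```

GCD of 15 and 10
`x` takes the values: 15 → 10 → 5

Answer: 5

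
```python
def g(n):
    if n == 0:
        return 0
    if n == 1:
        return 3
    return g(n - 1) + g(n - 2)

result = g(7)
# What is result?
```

Build up from base cases: g(0)=0, g(1)=3, g(2)=3, g(3)=6, g(4)=9, g(5)=15, g(6)=24, ..., g(7)=39

Answer: 39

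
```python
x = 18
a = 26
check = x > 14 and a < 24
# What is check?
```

Trace:
`x = 18` → x = 18
`a = 26` → a = 26
`check = x > 14 and a < 24` → check = False
So check = False

Answer: False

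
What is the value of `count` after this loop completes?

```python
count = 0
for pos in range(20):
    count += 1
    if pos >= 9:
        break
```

Loop breaks when pos reaches 9, count is 10
`count` takes the values: 0 → 1 → 2 → 3 → 4 → 5 → 6 → 7 → 8 → 9 → 10

Answer: 10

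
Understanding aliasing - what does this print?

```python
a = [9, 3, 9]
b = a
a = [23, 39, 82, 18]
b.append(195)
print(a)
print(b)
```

Key concept: rebinding vs mutation: a is rebound to a new list, b still points at the original.
Step by step:
`a = [9, 3, 9]` → a = [9, 3, 9]
`b = a` → b = [9, 3, 9] (same object as a)
`a = [23, 39, 82, 18]` → a = [23, 39, 82, 18]
`b.append(195)` → b = [9, 3, 9, 195]
`print(a)` → prints [23, 39, 82, 18]
`print(b)` → prints [9, 3, 9, 195]

Answer:
[23, 39, 82, 18]
[9, 3, 9, 195]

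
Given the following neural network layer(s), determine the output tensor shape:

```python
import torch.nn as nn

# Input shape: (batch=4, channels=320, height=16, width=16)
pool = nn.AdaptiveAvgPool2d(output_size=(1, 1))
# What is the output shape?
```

Input: (4, 320, 16, 16) -> Output: (4, 320, 1, 1)

Answer: (4, 320, 1, 1)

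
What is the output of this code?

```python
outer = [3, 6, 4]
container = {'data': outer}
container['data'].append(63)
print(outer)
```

Key concept: dict holds reference to list.
Step by step:
`outer = [3, 6, 4]` → outer = [3, 6, 4]
`container = {'data': outer}` → container = {'data': [3, 6, 4]}
`container['data'].append(63)` → outer = [3, 6, 4, 63]; container = {'data': [3, 6, 4, 63]}
`print(outer)` → prints [3, 6, 4, 63]

Answer: [3, 6, 4, 63]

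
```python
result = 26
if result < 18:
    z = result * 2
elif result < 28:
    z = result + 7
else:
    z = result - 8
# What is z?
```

Trace:
`result = 26` → result = 26
`if result < 18: ...` → result < 18 is False, result < 28 is True → z = 33
So z = 33

Answer: 33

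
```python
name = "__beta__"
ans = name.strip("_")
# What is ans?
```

Trace:
`name = "__beta__"` → name = '__beta__'
`ans = name.strip("_")` → ans = 'beta'
So ans = 'beta'

Answer: 'beta'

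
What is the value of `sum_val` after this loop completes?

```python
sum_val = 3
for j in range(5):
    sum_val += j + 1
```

Start at 3, add 1 to 5 = 18
`sum_val` takes the values: 3 → 4 → 6 → 9 → 13 → 18

Answer: 18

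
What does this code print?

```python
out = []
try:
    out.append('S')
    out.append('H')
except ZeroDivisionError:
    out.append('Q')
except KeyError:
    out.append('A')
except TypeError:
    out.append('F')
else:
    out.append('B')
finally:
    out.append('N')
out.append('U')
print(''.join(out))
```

Execution trace: 'S' (try body) → 'H' (try body, no exception) → 'B' (else) → 'N' (finally) → 'U' (after the try/except). Output: SHBNU

Answer: SHBNU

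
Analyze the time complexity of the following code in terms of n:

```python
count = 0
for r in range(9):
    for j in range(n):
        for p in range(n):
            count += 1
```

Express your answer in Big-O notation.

Each loop level contributes: 1 × n × n. Multiplying the contributions gives O(n^2).

Answer: O(n^2)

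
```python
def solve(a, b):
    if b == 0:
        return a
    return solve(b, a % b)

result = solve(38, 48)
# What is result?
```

solve(38, 48) -> solve(48, 38) -> solve(38, 10) -> solve(10, 8) -> solve(8, 2) -> solve(2, 0) -> 2

Answer: 2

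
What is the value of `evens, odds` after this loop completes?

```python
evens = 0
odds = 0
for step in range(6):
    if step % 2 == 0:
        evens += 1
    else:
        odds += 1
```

Count evens and odds in range(6)
`evens, odds` takes the values: (0, 0) → (1, 0) → (1, 1) → (2, 1) → (2, 2) → (3, 2) → (3, 3)

Answer: 3, 3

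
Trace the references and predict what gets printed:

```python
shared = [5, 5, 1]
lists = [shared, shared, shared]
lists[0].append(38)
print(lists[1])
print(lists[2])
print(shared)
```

Key concept: list of same reference.
Step by step:
`shared = [5, 5, 1]` → shared = [5, 5, 1]
`lists = [shared, shared, shared]` → lists = [[5, 5, 1], [5, 5, 1], [5, 5, 1]]
`lists[0].append(38)` → shared = [5, 5, 1, 38]; lists = [[5, 5, 1, 38], [5, 5, 1, 38], [5, 5, 1, 38]]
`print(lists[1])` → prints [5, 5, 1, 38]
`print(lists[2])` → prints [5, 5, 1, 38]
`print(shared)` → prints [5, 5, 1, 38]

Answer:
[5, 5, 1, 38]
[5, 5, 1, 38]
[5, 5, 1, 38]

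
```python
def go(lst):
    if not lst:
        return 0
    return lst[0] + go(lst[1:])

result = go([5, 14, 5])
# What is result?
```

5 + 14 + 5 + 0 = 24

Answer: 24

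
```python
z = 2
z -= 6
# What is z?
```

Trace:
`z = 2` → z = 2
`z -= 6` → z = -4
So z = -4

Answer: -4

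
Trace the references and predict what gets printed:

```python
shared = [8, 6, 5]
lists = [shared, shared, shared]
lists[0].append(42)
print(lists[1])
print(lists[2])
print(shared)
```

Key concept: list of same reference.
Step by step:
`shared = [8, 6, 5]` → shared = [8, 6, 5]
`lists = [shared, shared, shared]` → lists = [[8, 6, 5], [8, 6, 5], [8, 6, 5]]
`lists[0].append(42)` → shared = [8, 6, 5, 42]; lists = [[8, 6, 5, 42], [8, 6, 5, 42], [8, 6, 5, 42]]
`print(lists[1])` → prints [8, 6, 5, 42]
`print(lists[2])` → prints [8, 6, 5, 42]
`print(shared)` → prints [8, 6, 5, 42]

Answer:
[8, 6, 5, 42]
[8, 6, 5, 42]
[8, 6, 5, 42]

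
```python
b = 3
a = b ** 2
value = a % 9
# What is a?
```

Trace:
`b = 3` → b = 3
`a = b ** 2` → a = 9
`value = a % 9` → value = 0
So a = 9

Answer: 9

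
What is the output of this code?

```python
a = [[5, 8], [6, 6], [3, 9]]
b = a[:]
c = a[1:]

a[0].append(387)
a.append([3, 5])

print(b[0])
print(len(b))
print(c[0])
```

Key concept: slice with nested mutation.
Step by step:
`a = [[5, 8], [6, 6], [3, 9]]` → a = [[5, 8], [6, 6], [3, 9]]
`b = a[:]` → b = [[5, 8], [6, 6], [3, 9]]
`c = a[1:]` → c = [[6, 6], [3, 9]]
`a[0].append(387)` → a = [[5, 8, 387], [6, 6], [3, 9]]; b = [[5, 8, 387], [6, 6], [3, 9]]
`a.append([3, 5])` → a = [[5, 8, 387], [6, 6], [3, 9], [3, 5]]
`print(b[0])` → prints [5, 8, 387]
`print(len(b))` → prints 3
`print(c[0])` → prints [6, 6]

Answer:
[5, 8, 387]
3
[6, 6]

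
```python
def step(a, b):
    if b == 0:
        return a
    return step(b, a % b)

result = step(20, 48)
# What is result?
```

step(20, 48) -> step(48, 20) -> step(20, 8) -> step(8, 4) -> step(4, 0) -> 4

Answer: 4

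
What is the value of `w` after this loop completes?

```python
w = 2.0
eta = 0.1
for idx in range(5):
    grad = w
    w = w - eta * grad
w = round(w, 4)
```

Gradient descent: w = 2.0 * (1 - 0.1)^5
`w` takes the values: 2.0 → 1.8 → 1.62 → 1.458 → 1.3122 → 1.18098 → 1.181

Answer: 1.181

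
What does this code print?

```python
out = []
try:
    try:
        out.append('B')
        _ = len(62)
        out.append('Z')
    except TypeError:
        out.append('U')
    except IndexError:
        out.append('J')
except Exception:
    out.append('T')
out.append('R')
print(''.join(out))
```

Execution trace: 'B' (inner try body) → 'U' (inner except TypeError) → 'R' (after the try/except). Output: BUR

Answer: BUR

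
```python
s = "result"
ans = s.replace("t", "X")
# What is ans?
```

Trace:
`s = "result"` → s = 'result'
`ans = s.replace("t", "X")` → ans = 'resulX'
So ans = 'resulX'

Answer: 'resulX'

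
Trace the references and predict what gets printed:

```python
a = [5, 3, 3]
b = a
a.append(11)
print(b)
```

Key concept: basic list aliasing.
Step by step:
`a = [5, 3, 3]` → a = [5, 3, 3]
`b = a` → b = [5, 3, 3] (same object as a)
`a.append(11)` → a = [5, 3, 3, 11] (same object as b); b = [5, 3, 3, 11] (same object as a)
`print(b)` → prints [5, 3, 3, 11]

Answer: [5, 3, 3, 11]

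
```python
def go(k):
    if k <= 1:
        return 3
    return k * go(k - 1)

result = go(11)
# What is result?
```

go(11) = 11 * 10 * 9 * 8 * 7 * 6 * 5 * 4 * 3 * 2 * 3 = 119750400

Answer: 119750400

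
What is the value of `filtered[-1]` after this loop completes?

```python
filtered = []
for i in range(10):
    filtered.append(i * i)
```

Last element of squares 0 to 9
`filtered` takes the values: [] → [0] → [0, 1] → [0, 1, 4] → [0, 1, 4, 9] → [0, 1, 4, 9, 16] → [0, 1, 4, 9, 16, 25] → [0, 1, 4, 9, 16, 25, 36] → [0, 1, 4, 9, 16, 25, 36, 49] → [0, 1, 4, 9, 16, 25, 36, 49, 64] → [0, 1, 4, 9, 16, 25, 36, 49, 64, 81]
So `filtered[-1]` = 81

Answer: 81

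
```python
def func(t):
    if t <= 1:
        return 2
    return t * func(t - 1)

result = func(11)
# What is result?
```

func(11) = 11 * 10 * 9 * 8 * 7 * 6 * 5 * 4 * 3 * 2 * 2 = 79833600

Answer: 79833600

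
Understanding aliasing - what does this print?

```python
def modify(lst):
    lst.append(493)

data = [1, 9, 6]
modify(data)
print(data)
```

Key concept: function modifies passed list.
Step by step:
`data = [1, 9, 6]` → data = [1, 9, 6]
`modify(data)` → data = [1, 9, 6, 493]
`print(data)` → prints [1, 9, 6, 493]

Answer: [1, 9, 6, 493]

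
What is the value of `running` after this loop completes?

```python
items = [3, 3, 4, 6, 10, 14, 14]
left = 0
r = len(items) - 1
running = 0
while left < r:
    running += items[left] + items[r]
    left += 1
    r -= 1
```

Sum of pairs from ends
`running` takes the values: 0 → 17 → 34 → 48

Answer: 48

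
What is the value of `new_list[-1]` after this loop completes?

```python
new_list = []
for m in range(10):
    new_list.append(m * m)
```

Last element of squares 0 to 9
`new_list` takes the values: [] → [0] → [0, 1] → [0, 1, 4] → [0, 1, 4, 9] → [0, 1, 4, 9, 16] → [0, 1, 4, 9, 16, 25] → [0, 1, 4, 9, 16, 25, 36] → [0, 1, 4, 9, 16, 25, 36, 49] → [0, 1, 4, 9, 16, 25, 36, 49, 64] → [0, 1, 4, 9, 16, 25, 36, 49, 64, 81]
So `new_list[-1]` = 81

Answer: 81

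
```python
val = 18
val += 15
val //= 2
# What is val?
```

Trace:
`val = 18` → val = 18
`val += 15` → val = 33
`val //= 2` → val = 16
So val = 16

Answer: 16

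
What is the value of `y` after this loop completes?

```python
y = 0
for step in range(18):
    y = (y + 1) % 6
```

Increment mod 6, 18 times = 0
`y` takes the values: 0 → 1 → 2 → 3 → 4 → 5 → 0 → 1 → 2 → 3 → 4 → 5 → 0 → 1 → 2 → 3 → 4 → 5 → 0

Answer: 0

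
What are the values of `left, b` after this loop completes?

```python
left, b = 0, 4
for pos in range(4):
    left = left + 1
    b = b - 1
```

left goes 0→4, b goes 4→0
`left, b` takes the values: (0, 4) → (1, 4) → (1, 3) → (2, 3) → (2, 2) → (3, 2) → (3, 1) → (4, 1) → (4, 0)

Answer: 4, 0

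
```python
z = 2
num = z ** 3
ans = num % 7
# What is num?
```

Trace:
`z = 2` → z = 2
`num = z ** 3` → num = 8
`ans = num % 7` → ans = 1
So num = 8

Answer: 8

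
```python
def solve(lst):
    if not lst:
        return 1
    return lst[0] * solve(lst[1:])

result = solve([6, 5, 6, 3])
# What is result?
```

Product over [6, 5, 6, 3] = 6 * 5 * 6 * 3 = 540

Answer: 540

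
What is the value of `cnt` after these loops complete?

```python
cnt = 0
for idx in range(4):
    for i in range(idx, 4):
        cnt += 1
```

Upper triangle: 4 + 3 + ... + 1
`cnt` takes the values: 0 → 1 → 2 → 3 → 4 → 5 → 6 → 7 → 8 → 9 → 10

Answer: 10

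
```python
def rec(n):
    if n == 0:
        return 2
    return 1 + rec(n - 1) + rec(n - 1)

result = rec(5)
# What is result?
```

rec(n) = 1 + 2·rec(n-1), rec(0)=2. Closed form: (2+1)·2^5 - 1 = 95.

Answer: 95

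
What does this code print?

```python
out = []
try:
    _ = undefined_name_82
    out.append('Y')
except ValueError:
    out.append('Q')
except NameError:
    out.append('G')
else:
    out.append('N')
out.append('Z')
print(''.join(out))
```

Execution trace: 'G' (except NameError) → 'Z' (after the try/except). Output: GZ

Answer: GZ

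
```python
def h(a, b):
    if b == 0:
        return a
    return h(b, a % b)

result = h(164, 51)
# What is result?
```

h(164, 51) -> h(51, 11) -> h(11, 7) -> h(7, 4) -> h(4, 3) -> h(3, 1) -> h(1, 0) -> 1

Answer: 1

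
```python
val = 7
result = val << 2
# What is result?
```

Trace:
`val = 7` → val = 7
`result = val << 2` → result = 28
So result = 28

Answer: 28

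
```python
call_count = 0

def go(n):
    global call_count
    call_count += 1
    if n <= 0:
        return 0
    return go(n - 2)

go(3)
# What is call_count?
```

Linear recursion stepping by 2: 3 calls from n=3 down to ≤0.

Answer: 3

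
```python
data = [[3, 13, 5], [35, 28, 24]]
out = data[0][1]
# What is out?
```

Trace:
`data = [[3, 13, 5], [35, 28, 24]]` → data = [[3, 13, 5], [35, 28, 24]]
`out = data[0][1]` → out = 13
So out = 13

Answer: 13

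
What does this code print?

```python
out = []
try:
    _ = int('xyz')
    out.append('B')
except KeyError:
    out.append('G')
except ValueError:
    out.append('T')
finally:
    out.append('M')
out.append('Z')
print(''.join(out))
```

Execution trace: 'T' (except ValueError) → 'M' (finally) → 'Z' (after the try/except). Output: TMZ

Answer: TMZ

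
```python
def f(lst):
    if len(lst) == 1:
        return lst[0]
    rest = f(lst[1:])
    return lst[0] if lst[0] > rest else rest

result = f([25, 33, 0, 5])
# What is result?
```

Recursive max over [25, 33, 0, 5] = 33

Answer: 33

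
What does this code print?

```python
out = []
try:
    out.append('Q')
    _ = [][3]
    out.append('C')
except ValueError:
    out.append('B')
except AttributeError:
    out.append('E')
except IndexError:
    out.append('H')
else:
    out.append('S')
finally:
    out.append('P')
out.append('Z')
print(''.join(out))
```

Execution trace: 'Q' (try body) → 'H' (except IndexError) → 'P' (finally) → 'Z' (after the try/except). Output: QHPZ

Answer: QHPZ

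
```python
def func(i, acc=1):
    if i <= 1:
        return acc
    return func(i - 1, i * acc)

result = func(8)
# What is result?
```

Accumulator trace (n, acc): (8, 1) -> (7, 8) -> (6, 56) -> (5, 336) -> (4, 1680) -> (3, 6720) -> (2, 20160) -> (1, 40320) -> return 40320

Answer: 40320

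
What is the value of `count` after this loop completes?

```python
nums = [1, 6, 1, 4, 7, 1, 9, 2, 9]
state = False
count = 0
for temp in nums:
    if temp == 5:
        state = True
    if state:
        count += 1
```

Count elements after first 5 in [1, 6, 1, 4, 7, 1, 9, 2, 9]
`count` takes the values: 0

Answer: 0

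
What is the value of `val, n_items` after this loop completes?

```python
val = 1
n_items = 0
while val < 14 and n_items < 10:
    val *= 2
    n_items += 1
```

Double until >= 14 or 10 iterations
`val, n_items` takes the values: (1, 0) → (2, 0) → (2, 1) → (4, 1) → (4, 2) → (8, 2) → (8, 3) → (16, 3) → (16, 4)

Answer: 16, 4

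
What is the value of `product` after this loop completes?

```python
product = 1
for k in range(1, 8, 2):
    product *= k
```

Product of 1, 3, 5, ... up to 7
`product` takes the values: 1 → 3 → 15 → 105

Answer: 105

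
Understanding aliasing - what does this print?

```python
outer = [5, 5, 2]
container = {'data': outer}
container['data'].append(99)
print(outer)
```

Key concept: dict holds reference to list.
Step by step:
`outer = [5, 5, 2]` → outer = [5, 5, 2]
`container = {'data': outer}` → container = {'data': [5, 5, 2]}
`container['data'].append(99)` → outer = [5, 5, 2, 99]; container = {'data': [5, 5, 2, 99]}
`print(outer)` → prints [5, 5, 2, 99]

Answer: [5, 5, 2, 99]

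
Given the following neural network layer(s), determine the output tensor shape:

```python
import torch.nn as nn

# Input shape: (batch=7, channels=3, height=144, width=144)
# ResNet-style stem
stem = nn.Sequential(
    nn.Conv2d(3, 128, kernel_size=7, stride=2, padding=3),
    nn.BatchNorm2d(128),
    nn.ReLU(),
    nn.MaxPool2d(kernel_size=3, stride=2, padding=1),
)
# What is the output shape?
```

Input: (7, 3, 144, 144) -> after Conv2d 7x7 stride=2: (7, 128, 72, 72) -> Output: (7, 128, 36, 36)

Answer: (7, 128, 36, 36)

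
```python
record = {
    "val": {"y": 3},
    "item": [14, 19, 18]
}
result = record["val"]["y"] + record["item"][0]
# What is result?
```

Trace:
`record = { ...` → record = {'val': {'y': 3}, 'item': [14, 19, 18]}
`result = record["val"]["y"] + record["item"][0]` → result = 17
So result = 17

Answer: 17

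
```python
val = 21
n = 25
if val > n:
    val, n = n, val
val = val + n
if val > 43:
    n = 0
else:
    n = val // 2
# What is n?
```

Trace:
`val = 21` → val = 21
`n = 25` → n = 25
`if val > n: ...` → val > n is False → no variable changes
`val = val + n` → val = 46
`if val > 43: ...` → val > 43 is True → n = 0
So n = 0

Answer: 0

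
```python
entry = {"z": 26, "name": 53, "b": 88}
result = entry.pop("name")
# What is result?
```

Trace:
`entry = {"z": 26, "name": 53, "b": 88}` → entry = {'z': 26, 'name': 53, 'b': 88}
`result = entry.pop("name")` → entry = {'z': 26, 'b': 88}; result = 53
So result = 53

Answer: 53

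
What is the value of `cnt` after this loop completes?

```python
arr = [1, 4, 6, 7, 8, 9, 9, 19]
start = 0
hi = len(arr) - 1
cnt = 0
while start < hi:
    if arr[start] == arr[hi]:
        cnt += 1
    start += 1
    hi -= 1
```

Count matching pairs from ends
`cnt` takes the values: 0

Answer: 0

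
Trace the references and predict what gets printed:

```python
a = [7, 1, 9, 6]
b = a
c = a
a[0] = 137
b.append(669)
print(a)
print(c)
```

Key concept: multiple aliases.
Step by step:
`a = [7, 1, 9, 6]` → a = [7, 1, 9, 6]
`b = a` → b = [7, 1, 9, 6] (same object as a)
`c = a` → c = [7, 1, 9, 6] (same object as a, b)
`a[0] = 137` → a = [137, 1, 9, 6] (same object as b, c); b = [137, 1, 9, 6] (same object as a, c); c = [137, 1, 9, 6] (same object as a, b)
`b.append(669)` → a = [137, 1, 9, 6, 669] (same object as b, c); b = [137, 1, 9, 6, 669] (same object as a, c); c = [137, 1, 9, 6, 669] (same object as a, b)
`print(a)` → prints [137, 1, 9, 6, 669]
`print(c)` → prints [137, 1, 9, 6, 669]

Answer:
[137, 1, 9, 6, 669]
[137, 1, 9, 6, 669]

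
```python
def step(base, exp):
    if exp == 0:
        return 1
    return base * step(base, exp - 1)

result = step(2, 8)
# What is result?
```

step(2, 8) = 2 * 2 * 2 * 2 * 2 * 2 * 2 * 2 = 256

Answer: 256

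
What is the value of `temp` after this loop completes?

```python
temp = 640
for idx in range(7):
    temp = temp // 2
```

Halve 7 times: 640 // 2^7 = 5
`temp` takes the values: 640 → 320 → 160 → 80 → 40 → 20 → 10 → 5

Answer: 5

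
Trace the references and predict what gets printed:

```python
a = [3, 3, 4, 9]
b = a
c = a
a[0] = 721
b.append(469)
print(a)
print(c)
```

Key concept: multiple aliases.
Step by step:
`a = [3, 3, 4, 9]` → a = [3, 3, 4, 9]
`b = a` → b = [3, 3, 4, 9] (same object as a)
`c = a` → c = [3, 3, 4, 9] (same object as a, b)
`a[0] = 721` → a = [721, 3, 4, 9] (same object as b, c); b = [721, 3, 4, 9] (same object as a, c); c = [721, 3, 4, 9] (same object as a, b)
`b.append(469)` → a = [721, 3, 4, 9, 469] (same object as b, c); b = [721, 3, 4, 9, 469] (same object as a, c); c = [721, 3, 4, 9, 469] (same object as a, b)
`print(a)` → prints [721, 3, 4, 9, 469]
`print(c)` → prints [721, 3, 4, 9, 469]

Answer:
[721, 3, 4, 9, 469]
[721, 3, 4, 9, 469]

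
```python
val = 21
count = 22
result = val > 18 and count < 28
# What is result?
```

Trace:
`val = 21` → val = 21
`count = 22` → count = 22
`result = val > 18 and count < 28` → result = True
So result = True

Answer: True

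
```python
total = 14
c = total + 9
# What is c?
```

Trace:
`total = 14` → total = 14
`c = total + 9` → c = 23
So c = 23

Answer: 23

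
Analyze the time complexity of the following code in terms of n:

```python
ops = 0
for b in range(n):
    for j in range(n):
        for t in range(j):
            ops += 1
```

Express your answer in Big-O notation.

Each loop level contributes: n × n × n. Multiplying the contributions gives O(n^3).

Answer: O(n^3)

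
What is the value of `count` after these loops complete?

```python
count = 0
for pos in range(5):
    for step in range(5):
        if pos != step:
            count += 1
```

5² - 5 (exclude diagonal)
`count` takes the values: 0 → 1 → 2 → 3 → 4 → 5 → 6 → 7 → 8 → 9 → 10 → 11 → 12 → 13 → 14 → 15 → 16 → 17 → 18 → 19 → 20

Answer: 20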